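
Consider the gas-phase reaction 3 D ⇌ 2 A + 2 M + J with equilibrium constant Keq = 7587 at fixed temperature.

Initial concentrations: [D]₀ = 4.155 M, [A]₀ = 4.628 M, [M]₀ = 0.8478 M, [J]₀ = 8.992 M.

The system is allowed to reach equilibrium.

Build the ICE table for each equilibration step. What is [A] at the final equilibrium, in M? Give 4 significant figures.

Q₀ = 1.93 vs Keq = 7587 ⇒ Q<K, forward
Step 1:
                  D         A         M         J
  init        4.155     4.628    0.8478     8.992
  Δ          -3.319     2.213     2.213     1.106
  eq         0.8356     6.841     3.061      10.1
  solve Keq expr → x = 1.106; check Q = 7587

[A]_eq = 6.841 M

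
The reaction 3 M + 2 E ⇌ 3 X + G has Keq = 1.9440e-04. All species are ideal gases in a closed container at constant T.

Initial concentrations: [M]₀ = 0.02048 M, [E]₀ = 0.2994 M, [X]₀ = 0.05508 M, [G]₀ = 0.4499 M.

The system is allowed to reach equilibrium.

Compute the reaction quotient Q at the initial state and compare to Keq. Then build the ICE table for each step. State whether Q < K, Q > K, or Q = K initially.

Q₀ = 97.63 vs Keq = 1.9440e-04 ⇒ Q>K, reverse
Step 1:
                  M         E         X         G
  init      0.02048    0.2994   0.05508    0.4499
  Δ         0.05239   0.03493  -0.05239  -0.01746
  eq        0.07287    0.3343  0.002689    0.4324
  solve Keq expr → x = -0.01746; check Q = 1.9440e-04

Q₀ = 97.63; Q > K (proceeds reverse)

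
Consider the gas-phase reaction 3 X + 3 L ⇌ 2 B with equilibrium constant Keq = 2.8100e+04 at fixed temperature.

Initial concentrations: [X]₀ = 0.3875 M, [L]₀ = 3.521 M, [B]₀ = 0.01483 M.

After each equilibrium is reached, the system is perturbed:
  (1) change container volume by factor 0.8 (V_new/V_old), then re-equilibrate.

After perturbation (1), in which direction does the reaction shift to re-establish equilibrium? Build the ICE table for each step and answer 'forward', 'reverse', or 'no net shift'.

Q₀ = 8.6590e-05 vs Keq = 2.8100e+04 ⇒ Q<K, forward
Step 1:
                   X          L          B
  I           0.3875      3.521    0.01483
  C          -0.3831    -0.3831     0.2554
  E         0.004382      3.138     0.2702
  solve Keq expr → x = 0.1277; check Q = 2.8100e+04
Then change container volume by factor 0.8 (V_new/V_old).
Step 2:
                   X          L          B
  I         0.005477      3.922     0.3378
  C        -0.001401  -0.001401 9.3369e-04
  E         0.004076      3.921     0.3387
  solve Keq expr → x = 4.6684e-04; check Q = 2.8100e+04

Direction: forward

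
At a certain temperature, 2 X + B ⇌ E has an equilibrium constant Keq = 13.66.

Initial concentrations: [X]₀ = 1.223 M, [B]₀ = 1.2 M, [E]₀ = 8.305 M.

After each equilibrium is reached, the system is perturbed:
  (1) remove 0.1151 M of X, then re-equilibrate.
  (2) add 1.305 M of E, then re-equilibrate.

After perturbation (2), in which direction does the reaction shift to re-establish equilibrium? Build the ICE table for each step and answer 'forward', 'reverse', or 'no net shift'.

Q₀ = 4.627 vs Keq = 13.66 ⇒ Q<K, forward
Step 1:
                    X           B           E
  init          1.223         1.2       8.305
  Δ           -0.4278     -0.2139      0.2139
  eq           0.7952      0.9861       8.519
  solve Keq expr → x = 0.2139; check Q = 13.66
Then remove 0.1151 M of X.
Step 2:
                    X           B           E
  init         0.6801      0.9861       8.519
  Δ           0.09454     0.04727    -0.04727
  eq           0.7747       1.033       8.472
  solve Keq expr → x = -0.04727; check Q = 13.66
Then add 1.305 M of E.
Step 3:
                    X           B           E
  init         0.7747       1.033       9.777
  Δ            0.0472      0.0236     -0.0236
  eq           0.8219       1.057       9.753
  solve Keq expr → x = -0.0236; check Q = 13.66

Direction: reverse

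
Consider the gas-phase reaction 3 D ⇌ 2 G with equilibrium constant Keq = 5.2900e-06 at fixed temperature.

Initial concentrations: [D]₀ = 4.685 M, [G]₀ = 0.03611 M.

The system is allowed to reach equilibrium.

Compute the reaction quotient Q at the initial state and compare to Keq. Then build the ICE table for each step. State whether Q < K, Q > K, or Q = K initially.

Q₀ = 1.2680e-05; Q > K (proceeds reverse)

Q₀ = 1.2680e-05 vs Keq = 5.2900e-06 ⇒ Q>K, reverse
Step 1:
                   D          G
  init         4.685    0.03611
  Δ          0.01897   -0.01264
  eq           4.704    0.02347
  solve Keq expr → x = -0.006322; check Q = 5.2900e-06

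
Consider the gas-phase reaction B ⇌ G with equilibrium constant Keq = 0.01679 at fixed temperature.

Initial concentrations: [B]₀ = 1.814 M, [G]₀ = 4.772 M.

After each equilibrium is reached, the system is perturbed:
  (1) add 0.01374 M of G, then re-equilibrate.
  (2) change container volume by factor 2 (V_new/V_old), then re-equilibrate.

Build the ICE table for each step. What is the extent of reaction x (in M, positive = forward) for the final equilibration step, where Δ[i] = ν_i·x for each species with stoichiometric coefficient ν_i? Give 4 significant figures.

x = 0 M

Q₀ = 2.631 vs Keq = 0.01679 ⇒ Q>K, reverse
Step 1:
                    B           G
  I             1.814       4.772
  C             4.663      -4.663
  E             6.477      0.1088
  solve Keq expr → x = -4.663; check Q = 0.01679
Then add 0.01374 M of G.
Step 2:
                    B           G
  I             6.477      0.1225
  C           0.01351    -0.01351
  E             6.491       0.109
  solve Keq expr → x = -0.01351; check Q = 0.01679
Then change container volume by factor 2 (V_new/V_old).
Step 3:
                    B           G
  I             3.245     0.05449
  C                 0           0
  E             3.245     0.05449
  solve Keq expr → x = 0; check Q = 0.01679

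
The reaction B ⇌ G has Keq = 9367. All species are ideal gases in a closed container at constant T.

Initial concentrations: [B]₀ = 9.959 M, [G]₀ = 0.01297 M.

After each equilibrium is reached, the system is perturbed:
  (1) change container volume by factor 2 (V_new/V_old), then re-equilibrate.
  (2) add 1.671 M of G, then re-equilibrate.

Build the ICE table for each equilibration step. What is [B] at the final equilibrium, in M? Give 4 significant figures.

[B]_eq = 7.1061e-04 M

Q₀ = 0.001302 vs Keq = 9367 ⇒ Q<K, forward
Step 1:
                    B           G
  I             9.959     0.01297
  C            -9.958       9.958
  E          0.001064       9.971
  solve Keq expr → x = 9.958; check Q = 9367
Then change container volume by factor 2 (V_new/V_old).
Step 2:
                    B           G
  I        5.3224e-04       4.985
  C                 0           0
  E        5.3224e-04       4.985
  solve Keq expr → x = 0; check Q = 9367
Then add 1.671 M of G.
Step 3:
                    B           G
  I        5.3224e-04       6.656
  C        1.7837e-04 -1.7837e-04
  E        7.1061e-04       6.656
  solve Keq expr → x = -1.7837e-04; check Q = 9367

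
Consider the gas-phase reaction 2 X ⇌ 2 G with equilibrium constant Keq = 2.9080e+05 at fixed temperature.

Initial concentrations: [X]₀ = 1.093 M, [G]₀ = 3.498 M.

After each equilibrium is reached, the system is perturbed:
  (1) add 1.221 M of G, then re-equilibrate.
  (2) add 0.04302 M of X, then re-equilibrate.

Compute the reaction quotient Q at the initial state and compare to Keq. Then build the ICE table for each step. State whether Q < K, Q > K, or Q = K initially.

Q₀ = 10.24 vs Keq = 2.9080e+05 ⇒ Q<K, forward
Step 1:
                  X         G
  init        1.093     3.498
  Δ          -1.085     1.085
  eq       0.008498     4.583
  solve Keq expr → x = 0.5423; check Q = 2.9080e+05
Then add 1.221 M of G.
Step 2:
                  X         G
  init     0.008498     5.804
  Δ         0.00226  -0.00226
  eq        0.01076     5.801
  solve Keq expr → x = -0.00113; check Q = 2.9080e+05
Then add 0.04302 M of X.
Step 3:
                  X         G
  init      0.05378     5.801
  Δ        -0.04294   0.04294
  eq        0.01084     5.844
  solve Keq expr → x = 0.02147; check Q = 2.9080e+05

Q₀ = 10.24; Q < K (proceeds forward)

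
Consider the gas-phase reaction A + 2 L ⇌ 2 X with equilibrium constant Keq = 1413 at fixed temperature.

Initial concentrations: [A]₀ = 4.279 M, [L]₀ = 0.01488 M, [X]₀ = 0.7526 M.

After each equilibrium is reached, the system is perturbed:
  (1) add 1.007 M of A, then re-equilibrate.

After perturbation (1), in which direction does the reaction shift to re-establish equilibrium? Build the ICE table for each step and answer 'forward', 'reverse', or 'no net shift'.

Q₀ = 597.8 vs Keq = 1413 ⇒ Q<K, forward
Step 1:
                  A         L         X
  init        4.279   0.01488    0.7526
  Δ       -0.002566 -0.005132  0.005132
  eq          4.276  0.009748    0.7577
  solve Keq expr → x = 0.002566; check Q = 1413
Then add 1.007 M of A.
Step 2:
                  A         L         X
  init        5.283  0.009748    0.7577
  Δ       -4.8321e-04 -9.6641e-04 9.6641e-04
  eq          5.283  0.008781    0.7587
  solve Keq expr → x = 4.8321e-04; check Q = 1413

Direction: forward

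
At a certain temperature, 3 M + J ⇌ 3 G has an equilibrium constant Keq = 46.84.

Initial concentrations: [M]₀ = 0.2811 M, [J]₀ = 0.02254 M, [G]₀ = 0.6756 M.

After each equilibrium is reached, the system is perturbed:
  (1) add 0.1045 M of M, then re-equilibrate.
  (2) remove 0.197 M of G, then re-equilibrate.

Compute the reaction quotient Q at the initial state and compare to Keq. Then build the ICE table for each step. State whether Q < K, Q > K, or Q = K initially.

Q₀ = 615.9 vs Keq = 46.84 ⇒ Q>K, reverse
Step 1:
                   M          J          G
  I           0.2811    0.02254     0.6756
  C           0.1147    0.03823    -0.1147
  E           0.3958    0.06077     0.5609
  solve Keq expr → x = -0.03823; check Q = 46.84
Then add 0.1045 M of M.
Step 2:
                   M          J          G
  I           0.5003    0.06077     0.5609
  C         -0.03992   -0.01331    0.03992
  E           0.4604    0.04746     0.6008
  solve Keq expr → x = 0.01331; check Q = 46.84
Then remove 0.197 M of G.
Step 3:
                   M          J          G
  I           0.4604    0.04746     0.4038
  C         -0.05258   -0.01753    0.05258
  E           0.4078    0.02993     0.4564
  solve Keq expr → x = 0.01753; check Q = 46.84

Q₀ = 615.9; Q > K (proceeds reverse)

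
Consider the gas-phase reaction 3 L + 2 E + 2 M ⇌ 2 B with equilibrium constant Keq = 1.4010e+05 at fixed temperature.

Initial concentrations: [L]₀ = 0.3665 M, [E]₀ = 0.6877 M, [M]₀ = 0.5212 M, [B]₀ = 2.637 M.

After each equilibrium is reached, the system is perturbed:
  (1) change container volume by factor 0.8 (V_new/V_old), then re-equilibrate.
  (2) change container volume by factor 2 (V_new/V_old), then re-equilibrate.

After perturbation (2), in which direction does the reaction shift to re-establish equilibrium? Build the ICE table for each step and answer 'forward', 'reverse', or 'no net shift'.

Direction: reverse

Q₀ = 1099 vs Keq = 1.4010e+05 ⇒ Q<K, forward
Step 1:
                  L         E         M         B
  init       0.3665    0.6877    0.5212     2.637
  Δ         -0.2488   -0.1659   -0.1659    0.1659
  eq         0.1177    0.5218    0.3553     2.803
  solve Keq expr → x = 0.08293; check Q = 1.4010e+05
Then change container volume by factor 0.8 (V_new/V_old).
Step 2:
                  L         E         M         B
  init       0.1471    0.6523    0.4442     3.504
  Δ        -0.03825   -0.0255   -0.0255    0.0255
  eq         0.1089    0.6268    0.4187     3.529
  solve Keq expr → x = 0.01275; check Q = 1.4010e+05
Then change container volume by factor 2 (V_new/V_old).
Step 3:
                  L         E         M         B
  init      0.05444    0.3134    0.2093     1.765
  Δ         0.07763   0.05175   0.05175  -0.05175
  eq         0.1321    0.3652    0.2611     1.713
  solve Keq expr → x = -0.02588; check Q = 1.4010e+05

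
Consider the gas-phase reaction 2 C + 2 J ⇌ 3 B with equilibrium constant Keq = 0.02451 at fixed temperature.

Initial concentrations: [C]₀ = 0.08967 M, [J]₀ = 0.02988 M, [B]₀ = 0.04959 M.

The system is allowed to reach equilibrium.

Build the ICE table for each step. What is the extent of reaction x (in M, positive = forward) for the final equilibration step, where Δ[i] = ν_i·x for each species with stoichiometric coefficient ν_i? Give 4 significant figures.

Q₀ = 16.99 vs Keq = 0.02451 ⇒ Q>K, reverse
Step 1:
                   C          J          B
  I          0.08967    0.02988    0.04959
  C           0.0263     0.0263   -0.03946
  E            0.116    0.05618    0.01013
  solve Keq expr → x = -0.01315; check Q = 0.02451

x = -0.01315 M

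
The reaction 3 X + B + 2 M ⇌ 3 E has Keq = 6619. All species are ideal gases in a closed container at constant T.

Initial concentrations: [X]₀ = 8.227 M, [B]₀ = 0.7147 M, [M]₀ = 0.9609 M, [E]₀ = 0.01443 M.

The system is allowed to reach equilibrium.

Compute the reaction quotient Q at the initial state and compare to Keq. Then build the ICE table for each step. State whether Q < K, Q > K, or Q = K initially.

Q₀ = 8.1770e-09; Q < K (proceeds forward)

Q₀ = 8.1770e-09 vs Keq = 6619 ⇒ Q<K, forward
Step 1:
                   X          B          M          E
  init         8.227     0.7147     0.9609    0.01443
  Δ           -1.438    -0.4792    -0.9584      1.438
  eq           6.789     0.2355   0.002505      1.452
  solve Keq expr → x = 0.4792; check Q = 6619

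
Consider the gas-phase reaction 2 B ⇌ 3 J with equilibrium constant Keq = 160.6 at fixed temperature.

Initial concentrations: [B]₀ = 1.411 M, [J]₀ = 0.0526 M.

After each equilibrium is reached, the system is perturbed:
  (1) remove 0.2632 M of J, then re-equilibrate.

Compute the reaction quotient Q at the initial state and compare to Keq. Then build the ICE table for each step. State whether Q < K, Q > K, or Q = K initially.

Q₀ = 7.3098e-05 vs Keq = 160.6 ⇒ Q<K, forward
Step 1:
                    B           J
  Initial       1.411      0.0526
  Change        -1.21       1.815
  Equil        0.2013       1.867
  solve Keq expr → x = 0.6048; check Q = 160.6
Then remove 0.2632 M of J.
Step 2:
                    B           J
  Initial      0.2013       1.604
  Change     -0.03345     0.05018
  Equil        0.1679       1.654
  solve Keq expr → x = 0.01673; check Q = 160.6

Q₀ = 7.3098e-05; Q < K (proceeds forward)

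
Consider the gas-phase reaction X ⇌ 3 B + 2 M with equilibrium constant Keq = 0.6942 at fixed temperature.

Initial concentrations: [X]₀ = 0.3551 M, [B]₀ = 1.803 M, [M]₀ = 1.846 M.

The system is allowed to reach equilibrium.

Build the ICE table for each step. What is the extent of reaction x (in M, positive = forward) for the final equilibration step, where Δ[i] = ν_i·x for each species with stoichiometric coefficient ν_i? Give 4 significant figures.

x = -0.358 M

Q₀ = 56.25 vs Keq = 0.6942 ⇒ Q>K, reverse
Step 1:
                   X          B          M
  I           0.3551      1.803      1.846
  C            0.358     -1.074    -0.7159
  E           0.7131     0.7291       1.13
  solve Keq expr → x = -0.358; check Q = 0.6942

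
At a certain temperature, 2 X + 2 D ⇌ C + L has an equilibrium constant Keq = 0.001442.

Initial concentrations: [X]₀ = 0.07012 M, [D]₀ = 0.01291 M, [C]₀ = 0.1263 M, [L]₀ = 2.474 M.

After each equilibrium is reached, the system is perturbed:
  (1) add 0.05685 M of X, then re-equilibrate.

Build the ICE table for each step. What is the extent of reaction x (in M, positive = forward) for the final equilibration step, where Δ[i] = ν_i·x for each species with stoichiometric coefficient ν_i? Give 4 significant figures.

x = 1.7283e-06 M

Q₀ = 3.8130e+05 vs Keq = 0.001442 ⇒ Q>K, reverse
Step 1:
                  X         D         C         L
  Initial   0.07012   0.01291    0.1263     2.474
  Change     0.2526    0.2526   -0.1263   -0.1263
  Equil      0.3227    0.2655 4.5090e-06     2.348
  solve Keq expr → x = -0.1263; check Q = 0.001442
Then add 0.05685 M of X.
Step 2:
                  X         D         C         L
  Initial    0.3796    0.2655 4.5090e-06     2.348
  Change  -3.4566e-06 -3.4566e-06 1.7283e-06 1.7283e-06
  Equil      0.3796    0.2655 6.2373e-06     2.348
  solve Keq expr → x = 1.7283e-06; check Q = 0.001442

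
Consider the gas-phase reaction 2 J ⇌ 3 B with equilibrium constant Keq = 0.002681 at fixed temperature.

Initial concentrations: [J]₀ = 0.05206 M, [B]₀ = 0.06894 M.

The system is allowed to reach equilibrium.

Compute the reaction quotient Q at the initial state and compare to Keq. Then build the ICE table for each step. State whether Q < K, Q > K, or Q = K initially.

Q₀ = 0.1209 vs Keq = 0.002681 ⇒ Q>K, reverse
Step 1:
                    J           B
  Initial     0.05206     0.06894
  Change      0.02866    -0.04299
  Equil       0.08072     0.02595
  solve Keq expr → x = -0.01433; check Q = 0.002681

Q₀ = 0.1209; Q > K (proceeds reverse)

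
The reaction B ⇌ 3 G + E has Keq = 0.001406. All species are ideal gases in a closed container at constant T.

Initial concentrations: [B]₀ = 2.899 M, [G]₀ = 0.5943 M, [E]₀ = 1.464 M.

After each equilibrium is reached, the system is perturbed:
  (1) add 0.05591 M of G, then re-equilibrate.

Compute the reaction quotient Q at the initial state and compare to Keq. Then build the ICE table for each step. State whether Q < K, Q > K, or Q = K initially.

Q₀ = 0.106; Q > K (proceeds reverse)

Q₀ = 0.106 vs Keq = 0.001406 ⇒ Q>K, reverse
Step 1:
                   B          G          E
  I            2.899     0.5943      1.464
  C           0.1487    -0.4461    -0.1487
  E            3.048     0.1482      1.315
  solve Keq expr → x = -0.1487; check Q = 0.001406
Then add 0.05591 M of G.
Step 2:
                   B          G          E
  I            3.048     0.2042      1.315
  C          0.01831   -0.05492   -0.01831
  E            3.066     0.1492      1.297
  solve Keq expr → x = -0.01831; check Q = 0.001406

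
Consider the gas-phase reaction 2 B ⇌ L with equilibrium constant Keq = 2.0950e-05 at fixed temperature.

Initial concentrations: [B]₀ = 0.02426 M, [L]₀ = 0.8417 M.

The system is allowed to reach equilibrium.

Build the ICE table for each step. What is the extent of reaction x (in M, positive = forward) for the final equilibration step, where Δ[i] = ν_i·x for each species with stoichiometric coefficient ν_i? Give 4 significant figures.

Q₀ = 1430 vs Keq = 2.0950e-05 ⇒ Q>K, reverse
Step 1:
                   B          L
  init       0.02426     0.8417
  Δ            1.683    -0.8416
  eq           1.708 6.1084e-05
  solve Keq expr → x = -0.8416; check Q = 2.0950e-05

x = -0.8416 M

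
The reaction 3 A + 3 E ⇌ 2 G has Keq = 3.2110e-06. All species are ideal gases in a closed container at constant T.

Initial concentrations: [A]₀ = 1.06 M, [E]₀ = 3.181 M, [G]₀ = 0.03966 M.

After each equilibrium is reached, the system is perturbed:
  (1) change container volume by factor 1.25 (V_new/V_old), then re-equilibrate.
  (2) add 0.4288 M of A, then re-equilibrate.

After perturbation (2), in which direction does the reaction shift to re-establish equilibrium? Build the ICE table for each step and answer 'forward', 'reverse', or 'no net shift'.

Q₀ = 4.1030e-05 vs Keq = 3.2110e-06 ⇒ Q>K, reverse
Step 1:
                   A          E          G
  I             1.06      3.181    0.03966
  C          0.04151    0.04151   -0.02768
  E            1.102      3.223    0.01198
  solve Keq expr → x = -0.01384; check Q = 3.2110e-06
Then change container volume by factor 1.25 (V_new/V_old).
Step 2:
                   A          E          G
  I           0.8812      2.578   0.009587
  C          0.00507    0.00507   -0.00338
  E           0.8863      2.583   0.006207
  solve Keq expr → x = -0.00169; check Q = 3.2110e-06
Then add 0.4288 M of A.
Step 3:
                   A          E          G
  I            1.315      2.583   0.006207
  C        -0.007307  -0.007307   0.004871
  E            1.308      2.576    0.01108
  solve Keq expr → x = 0.002436; check Q = 3.2110e-06

Direction: forward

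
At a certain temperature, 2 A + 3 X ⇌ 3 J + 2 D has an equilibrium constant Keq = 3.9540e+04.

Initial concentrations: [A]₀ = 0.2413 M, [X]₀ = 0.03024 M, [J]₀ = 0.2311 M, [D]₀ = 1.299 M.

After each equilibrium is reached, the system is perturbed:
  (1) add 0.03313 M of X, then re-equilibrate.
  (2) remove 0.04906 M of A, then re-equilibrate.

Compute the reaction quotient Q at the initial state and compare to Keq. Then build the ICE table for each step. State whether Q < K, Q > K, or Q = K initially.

Q₀ = 1.2935e+04; Q < K (proceeds forward)

Q₀ = 1.2935e+04 vs Keq = 3.9540e+04 ⇒ Q<K, forward
Step 1:
                    A           X           J           D
  I            0.2413     0.03024      0.2311       1.299
  C         -0.005508   -0.008262    0.008262    0.005508
  E            0.2358     0.02198      0.2394       1.305
  solve Keq expr → x = 0.002754; check Q = 3.9540e+04
Then add 0.03313 M of X.
Step 2:
                    A           X           J           D
  I            0.2358     0.05511      0.2394       1.305
  C           -0.0192     -0.0288      0.0288      0.0192
  E            0.2166     0.02631      0.2682       1.324
  solve Keq expr → x = 0.009599; check Q = 3.9540e+04
Then remove 0.04906 M of A.
Step 3:
                    A           X           J           D
  I            0.1675     0.02631      0.2682       1.324
  C          0.002714    0.004071   -0.004071   -0.002714
  E            0.1702     0.03038      0.2641       1.321
  solve Keq expr → x = -0.001357; check Q = 3.9540e+04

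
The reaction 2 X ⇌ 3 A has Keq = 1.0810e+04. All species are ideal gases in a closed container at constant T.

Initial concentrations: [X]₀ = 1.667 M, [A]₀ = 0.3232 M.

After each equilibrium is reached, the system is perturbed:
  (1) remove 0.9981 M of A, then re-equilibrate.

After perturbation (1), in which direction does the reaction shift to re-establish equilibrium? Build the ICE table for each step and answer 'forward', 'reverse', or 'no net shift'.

Q₀ = 0.01215 vs Keq = 1.0810e+04 ⇒ Q<K, forward
Step 1:
                   X          A
  init         1.667     0.3232
  Δ           -1.623      2.434
  eq         0.04404      2.758
  solve Keq expr → x = 0.8115; check Q = 1.0810e+04
Then remove 0.9981 M of A.
Step 2:
                   X          A
  init       0.04404       1.76
  Δ         -0.02099    0.03149
  eq         0.02305      1.791
  solve Keq expr → x = 0.0105; check Q = 1.0810e+04

Direction: forward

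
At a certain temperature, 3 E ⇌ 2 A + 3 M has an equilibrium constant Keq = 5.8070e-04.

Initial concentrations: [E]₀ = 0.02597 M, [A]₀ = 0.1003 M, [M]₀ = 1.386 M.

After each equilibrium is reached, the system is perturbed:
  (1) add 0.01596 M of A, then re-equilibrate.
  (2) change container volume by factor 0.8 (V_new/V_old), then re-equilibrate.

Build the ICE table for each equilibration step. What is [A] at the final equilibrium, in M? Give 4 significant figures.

Q₀ = 1529 vs Keq = 5.8070e-04 ⇒ Q>K, reverse
Step 1:
                  E         A         M
  Initial   0.02597    0.1003     1.386
  Change     0.1485  -0.09902   -0.1485
  Equil      0.1745  0.001276     1.237
  solve Keq expr → x = -0.04951; check Q = 5.8070e-04
Then add 0.01596 M of A.
Step 2:
                  E         A         M
  Initial    0.1745   0.01724     1.237
  Change    0.02347  -0.01565  -0.02347
  Equil       0.198  0.001587     1.214
  solve Keq expr → x = -0.007825; check Q = 5.8070e-04
Then change container volume by factor 0.8 (V_new/V_old).
Step 3:
                  E         A         M
  Initial    0.2475  0.001984     1.517
  Change  5.8530e-04 -3.9020e-04 -5.8530e-04
  Equil      0.2481  0.001594     1.517
  solve Keq expr → x = -1.9510e-04; check Q = 5.8070e-04

[A]_eq = 0.001594 M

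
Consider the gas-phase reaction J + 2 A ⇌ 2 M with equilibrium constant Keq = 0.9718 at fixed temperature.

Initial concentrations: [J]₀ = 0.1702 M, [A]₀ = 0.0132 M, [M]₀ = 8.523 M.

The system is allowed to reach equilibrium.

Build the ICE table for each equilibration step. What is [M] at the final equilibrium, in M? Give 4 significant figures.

[M]_eq = 4.948 M

Q₀ = 2.4495e+06 vs Keq = 0.9718 ⇒ Q>K, reverse
Step 1:
                    J           A           M
  init         0.1702      0.0132       8.523
  Δ             1.787       3.575      -3.575
  eq            1.957       3.588       4.948
  solve Keq expr → x = -1.787; check Q = 0.9718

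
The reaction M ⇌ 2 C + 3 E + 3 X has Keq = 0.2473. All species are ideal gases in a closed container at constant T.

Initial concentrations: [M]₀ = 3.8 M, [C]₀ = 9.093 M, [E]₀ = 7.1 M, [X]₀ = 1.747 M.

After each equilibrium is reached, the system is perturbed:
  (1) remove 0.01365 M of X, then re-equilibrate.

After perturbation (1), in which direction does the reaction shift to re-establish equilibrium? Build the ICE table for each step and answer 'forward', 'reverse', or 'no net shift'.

Direction: forward

Q₀ = 4.1523e+04 vs Keq = 0.2473 ⇒ Q>K, reverse
Step 1:
                   M          C          E          X
  Initial        3.8      9.093        7.1      1.747
  Change      0.5665     -1.133     -1.699     -1.699
  Equil        4.366       7.96      5.401    0.04765
  solve Keq expr → x = -0.5665; check Q = 0.2473
Then remove 0.01365 M of X.
Step 2:
                   M          C          E          X
  Initial      4.366       7.96      5.401      0.034
  Change   -0.004493   0.008986    0.01348    0.01348
  Equil        4.362      7.969      5.414    0.04748
  solve Keq expr → x = 0.004493; check Q = 0.2473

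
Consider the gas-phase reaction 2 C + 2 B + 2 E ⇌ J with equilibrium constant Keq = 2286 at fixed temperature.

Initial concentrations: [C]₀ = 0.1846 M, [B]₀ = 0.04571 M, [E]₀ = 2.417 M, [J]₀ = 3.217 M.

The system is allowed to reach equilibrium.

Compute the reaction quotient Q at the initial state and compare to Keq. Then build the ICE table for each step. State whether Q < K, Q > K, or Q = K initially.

Q₀ = 7734; Q > K (proceeds reverse)

Q₀ = 7734 vs Keq = 2286 ⇒ Q>K, reverse
Step 1:
                  C         B         E         J
  init       0.1846   0.04571     2.417     3.217
  Δ         0.02677   0.02677   0.02677  -0.01338
  eq         0.2114   0.07248     2.444     3.204
  solve Keq expr → x = -0.01338; check Q = 2286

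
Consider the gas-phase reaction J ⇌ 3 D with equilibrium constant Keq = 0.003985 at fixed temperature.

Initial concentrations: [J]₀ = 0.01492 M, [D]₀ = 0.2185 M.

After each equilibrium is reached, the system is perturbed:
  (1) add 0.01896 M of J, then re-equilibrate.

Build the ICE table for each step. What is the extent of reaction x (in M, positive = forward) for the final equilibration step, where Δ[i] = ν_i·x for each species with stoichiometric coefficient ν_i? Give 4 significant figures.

Q₀ = 0.6992 vs Keq = 0.003985 ⇒ Q>K, reverse
Step 1:
                   J          D
  I          0.01492     0.2185
  C          0.05144    -0.1543
  E          0.06636    0.06419
  solve Keq expr → x = -0.05144; check Q = 0.003985
Then add 0.01896 M of J.
Step 2:
                   J          D
  I          0.08532    0.06419
  C        -0.001713   0.005139
  E          0.08361    0.06932
  solve Keq expr → x = 0.001713; check Q = 0.003985

x = 0.001713 M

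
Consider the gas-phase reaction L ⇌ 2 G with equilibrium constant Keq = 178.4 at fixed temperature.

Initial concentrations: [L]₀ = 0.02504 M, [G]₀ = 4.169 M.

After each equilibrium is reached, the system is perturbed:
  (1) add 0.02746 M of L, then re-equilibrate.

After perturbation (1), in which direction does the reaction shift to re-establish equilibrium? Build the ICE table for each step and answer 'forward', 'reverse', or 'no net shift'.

Q₀ = 694.1 vs Keq = 178.4 ⇒ Q>K, reverse
Step 1:
                  L         G
  init      0.02504     4.169
  Δ         0.06629   -0.1326
  eq        0.09133     4.036
  solve Keq expr → x = -0.06629; check Q = 178.4
Then add 0.02746 M of L.
Step 2:
                  L         G
  init       0.1188     4.036
  Δ        -0.02517   0.05034
  eq        0.09362     4.087
  solve Keq expr → x = 0.02517; check Q = 178.4

Direction: forward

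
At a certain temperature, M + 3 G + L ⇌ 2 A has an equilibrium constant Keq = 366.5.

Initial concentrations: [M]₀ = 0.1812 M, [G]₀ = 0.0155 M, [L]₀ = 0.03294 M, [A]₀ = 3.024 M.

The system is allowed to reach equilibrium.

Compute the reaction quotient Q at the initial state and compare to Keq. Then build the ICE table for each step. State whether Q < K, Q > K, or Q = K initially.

Q₀ = 4.1142e+08; Q > K (proceeds reverse)

Q₀ = 4.1142e+08 vs Keq = 366.5 ⇒ Q>K, reverse
Step 1:
                  M         G         L         A
  Initial    0.1812    0.0155   0.03294     3.024
  Change     0.1958    0.5875    0.1958   -0.3916
  Equil       0.377     0.603    0.2288     2.632
  solve Keq expr → x = -0.1958; check Q = 366.5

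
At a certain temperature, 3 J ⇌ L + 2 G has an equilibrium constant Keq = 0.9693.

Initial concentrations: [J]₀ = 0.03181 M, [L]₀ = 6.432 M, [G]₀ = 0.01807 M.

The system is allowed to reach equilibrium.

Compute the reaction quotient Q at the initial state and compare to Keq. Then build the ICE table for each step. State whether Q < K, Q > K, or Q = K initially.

Q₀ = 65.25; Q > K (proceeds reverse)

Q₀ = 65.25 vs Keq = 0.9693 ⇒ Q>K, reverse
Step 1:
                   J          L          G
  Initial    0.03181      6.432    0.01807
  Change      0.0202  -0.006732   -0.01346
  Equil      0.05201      6.425   0.004606
  solve Keq expr → x = -0.006732; check Q = 0.9693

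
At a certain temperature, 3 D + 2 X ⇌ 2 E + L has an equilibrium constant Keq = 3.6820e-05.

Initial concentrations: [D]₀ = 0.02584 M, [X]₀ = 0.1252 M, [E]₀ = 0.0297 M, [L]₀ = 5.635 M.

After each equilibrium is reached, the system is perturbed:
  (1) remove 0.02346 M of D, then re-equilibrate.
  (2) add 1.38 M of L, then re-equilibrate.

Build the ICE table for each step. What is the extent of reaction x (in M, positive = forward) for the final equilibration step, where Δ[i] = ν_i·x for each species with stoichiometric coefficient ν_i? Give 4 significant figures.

x = -2.0947e-07 M

Q₀ = 1.8379e+04 vs Keq = 3.6820e-05 ⇒ Q>K, reverse
Step 1:
                    D           X           E           L
  I           0.02584      0.1252      0.0297       5.635
  C           0.04454     0.02969    -0.02969    -0.01485
  E           0.07038      0.1549  7.4022e-06        5.62
  solve Keq expr → x = -0.01485; check Q = 3.6820e-05
Then remove 0.02346 M of D.
Step 2:
                    D           X           E           L
  I           0.04692      0.1549  7.4022e-06        5.62
  C        5.0584e-06  3.3723e-06 -3.3723e-06 -1.6861e-06
  E           0.04692      0.1549  4.0300e-06        5.62
  solve Keq expr → x = -1.6861e-06; check Q = 3.6820e-05
Then add 1.38 M of L.
Step 3:
                    D           X           E           L
  I           0.04692      0.1549  4.0300e-06           7
  C        6.2840e-07  4.1893e-07 -4.1893e-07 -2.0947e-07
  E           0.04692      0.1549  3.6110e-06           7
  solve Keq expr → x = -2.0947e-07; check Q = 3.6820e-05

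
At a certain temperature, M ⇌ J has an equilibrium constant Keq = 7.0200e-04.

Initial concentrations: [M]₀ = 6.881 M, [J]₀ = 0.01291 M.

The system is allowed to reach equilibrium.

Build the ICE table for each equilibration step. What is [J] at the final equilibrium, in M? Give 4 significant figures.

Q₀ = 0.001876 vs Keq = 7.0200e-04 ⇒ Q>K, reverse
Step 1:
                    M           J
  Initial       6.881     0.01291
  Change     0.008074   -0.008074
  Equil         6.889    0.004836
  solve Keq expr → x = -0.008074; check Q = 7.0200e-04

[J]_eq = 0.004836 M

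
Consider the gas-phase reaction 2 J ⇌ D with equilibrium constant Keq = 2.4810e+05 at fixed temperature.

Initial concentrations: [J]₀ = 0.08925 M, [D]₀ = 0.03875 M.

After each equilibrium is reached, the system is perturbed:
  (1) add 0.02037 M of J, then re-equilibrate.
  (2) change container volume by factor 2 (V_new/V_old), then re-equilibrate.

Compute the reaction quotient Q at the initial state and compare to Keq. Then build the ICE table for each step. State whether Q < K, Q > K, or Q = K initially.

Q₀ = 4.865; Q < K (proceeds forward)

Q₀ = 4.865 vs Keq = 2.4810e+05 ⇒ Q<K, forward
Step 1:
                   J          D
  Initial    0.08925    0.03875
  Change    -0.08867    0.04434
  Equil   5.7869e-04    0.08309
  solve Keq expr → x = 0.04434; check Q = 2.4810e+05
Then add 0.02037 M of J.
Step 2:
                   J          D
  Initial    0.02095    0.08309
  Change    -0.02034    0.01017
  Equil   6.1308e-04    0.09325
  solve Keq expr → x = 0.01017; check Q = 2.4810e+05
Then change container volume by factor 2 (V_new/V_old).
Step 3:
                   J          D
  Initial 3.0654e-04    0.04663
  Change  1.2668e-04 -6.3340e-05
  Equil   4.3322e-04    0.04656
  solve Keq expr → x = -6.3340e-05; check Q = 2.4810e+05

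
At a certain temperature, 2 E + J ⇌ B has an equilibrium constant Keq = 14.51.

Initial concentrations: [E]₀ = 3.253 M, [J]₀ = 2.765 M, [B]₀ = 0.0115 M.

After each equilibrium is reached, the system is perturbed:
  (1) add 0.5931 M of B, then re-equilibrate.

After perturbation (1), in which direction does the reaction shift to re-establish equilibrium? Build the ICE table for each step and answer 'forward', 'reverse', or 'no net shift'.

Direction: reverse

Q₀ = 3.9304e-04 vs Keq = 14.51 ⇒ Q<K, forward
Step 1:
                    E           J           B
  Initial       3.253       2.765      0.0115
  Change       -2.969      -1.485       1.485
  Equil        0.2838        1.28       1.496
  solve Keq expr → x = 1.485; check Q = 14.51
Then add 0.5931 M of B.
Step 2:
                    E           J           B
  Initial      0.2838        1.28       2.089
  Change      0.04669     0.02334    -0.02334
  Equil        0.3305       1.304       2.066
  solve Keq expr → x = -0.02334; check Q = 14.51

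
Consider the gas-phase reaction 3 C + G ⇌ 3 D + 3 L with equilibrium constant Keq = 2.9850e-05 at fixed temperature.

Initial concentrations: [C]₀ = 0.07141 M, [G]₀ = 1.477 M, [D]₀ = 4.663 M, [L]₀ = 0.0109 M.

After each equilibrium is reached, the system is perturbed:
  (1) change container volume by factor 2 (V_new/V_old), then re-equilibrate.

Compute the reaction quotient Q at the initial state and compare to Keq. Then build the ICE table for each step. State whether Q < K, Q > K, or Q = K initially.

Q₀ = 0.2441; Q > K (proceeds reverse)

Q₀ = 0.2441 vs Keq = 2.9850e-05 ⇒ Q>K, reverse
Step 1:
                  C         G         D         L
  Initial   0.07141     1.477     4.663    0.0109
  Change    0.01028  0.003426  -0.01028  -0.01028
  Equil     0.08169      1.48     4.653 6.2073e-04
  solve Keq expr → x = -0.003426; check Q = 2.9850e-05
Then change container volume by factor 2 (V_new/V_old).
Step 2:
                  C         G         D         L
  Initial   0.04084    0.7402     2.326 3.1036e-04
  Change  -1.8008e-04 -6.0028e-05 1.8008e-04 1.8008e-04
  Equil     0.04066    0.7402     2.327 4.9045e-04
  solve Keq expr → x = 6.0028e-05; check Q = 2.9850e-05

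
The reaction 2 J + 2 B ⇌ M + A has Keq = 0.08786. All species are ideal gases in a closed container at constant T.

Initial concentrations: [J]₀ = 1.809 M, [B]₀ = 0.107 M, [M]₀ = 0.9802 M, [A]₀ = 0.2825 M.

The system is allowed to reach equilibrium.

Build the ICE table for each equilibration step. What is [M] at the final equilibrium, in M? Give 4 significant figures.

Q₀ = 7.391 vs Keq = 0.08786 ⇒ Q>K, reverse
Step 1:
                    J           B           M           A
  init          1.809       0.107      0.9802      0.2825
  Δ            0.3511      0.3511     -0.1756     -0.1756
  eq             2.16      0.4581      0.8046      0.1069
  solve Keq expr → x = -0.1756; check Q = 0.08786

[M]_eq = 0.8046 M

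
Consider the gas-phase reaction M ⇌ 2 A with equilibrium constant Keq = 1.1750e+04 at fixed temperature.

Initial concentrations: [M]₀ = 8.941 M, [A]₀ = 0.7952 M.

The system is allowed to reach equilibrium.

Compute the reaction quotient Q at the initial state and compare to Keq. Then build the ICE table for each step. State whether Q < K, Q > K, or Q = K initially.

Q₀ = 0.07072; Q < K (proceeds forward)

Q₀ = 0.07072 vs Keq = 1.1750e+04 ⇒ Q<K, forward
Step 1:
                   M          A
  Initial      8.941     0.7952
  Change      -8.911      17.82
  Equil       0.0295      18.62
  solve Keq expr → x = 8.911; check Q = 1.1750e+04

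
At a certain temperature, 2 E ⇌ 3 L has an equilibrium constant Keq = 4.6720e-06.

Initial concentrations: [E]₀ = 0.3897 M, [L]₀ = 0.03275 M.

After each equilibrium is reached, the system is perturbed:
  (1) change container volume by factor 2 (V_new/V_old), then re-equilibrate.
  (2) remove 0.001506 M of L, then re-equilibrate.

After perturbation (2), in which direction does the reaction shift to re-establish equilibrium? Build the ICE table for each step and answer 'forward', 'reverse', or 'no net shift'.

Q₀ = 2.3130e-04 vs Keq = 4.6720e-06 ⇒ Q>K, reverse
Step 1:
                    E           L
  Initial      0.3897     0.03275
  Change      0.01573    -0.02359
  Equil        0.4054    0.009158
  solve Keq expr → x = -0.007864; check Q = 4.6720e-06
Then change container volume by factor 2 (V_new/V_old).
Step 2:
                    E           L
  Initial      0.2027    0.004579
  Change  -7.8349e-04    0.001175
  Equil        0.2019    0.005754
  solve Keq expr → x = 3.9175e-04; check Q = 4.6720e-06
Then remove 0.001506 M of L.
Step 3:
                    E           L
  Initial      0.2019    0.004248
  Change  -9.9143e-04    0.001487
  Equil        0.2009    0.005735
  solve Keq expr → x = 4.9572e-04; check Q = 4.6720e-06

Direction: forward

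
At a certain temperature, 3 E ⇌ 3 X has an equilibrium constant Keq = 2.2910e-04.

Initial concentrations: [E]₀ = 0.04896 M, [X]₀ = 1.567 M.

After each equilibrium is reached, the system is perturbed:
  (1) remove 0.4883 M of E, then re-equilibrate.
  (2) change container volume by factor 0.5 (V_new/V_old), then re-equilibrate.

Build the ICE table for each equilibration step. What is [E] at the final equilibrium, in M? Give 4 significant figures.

[E]_eq = 2.125 M

Q₀ = 3.2786e+04 vs Keq = 2.2910e-04 ⇒ Q>K, reverse
Step 1:
                    E           X
  I           0.04896       1.567
  C             1.474      -1.474
  E             1.523     0.09318
  solve Keq expr → x = -0.4913; check Q = 2.2910e-04
Then remove 0.4883 M of E.
Step 2:
                    E           X
  I             1.034     0.09318
  C           0.02816    -0.02816
  E             1.063     0.06502
  solve Keq expr → x = -0.009385; check Q = 2.2910e-04
Then change container volume by factor 0.5 (V_new/V_old).
Step 3:
                    E           X
  I             2.125        0.13
  C                 0           0
  E             2.125        0.13
  solve Keq expr → x = 0; check Q = 2.2910e-04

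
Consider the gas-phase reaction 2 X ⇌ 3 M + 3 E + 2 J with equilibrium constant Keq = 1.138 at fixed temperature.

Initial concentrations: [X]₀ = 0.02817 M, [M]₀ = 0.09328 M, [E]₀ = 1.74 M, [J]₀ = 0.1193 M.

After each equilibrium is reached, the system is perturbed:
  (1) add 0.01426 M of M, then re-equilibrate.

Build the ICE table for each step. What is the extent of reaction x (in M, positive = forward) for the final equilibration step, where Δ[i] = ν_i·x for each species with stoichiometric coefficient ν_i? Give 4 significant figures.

Q₀ = 0.07669 vs Keq = 1.138 ⇒ Q<K, forward
Step 1:
                  X         M         E         J
  Initial   0.02817   0.09328      1.74    0.1193
  Change   -0.01618   0.02426   0.02426   0.01618
  Equil     0.01199    0.1175     1.764    0.1355
  solve Keq expr → x = 0.008088; check Q = 1.138
Then add 0.01426 M of M.
Step 2:
                  X         M         E         J
  Initial   0.01199    0.1318     1.764    0.1355
  Change   0.001651 -0.002476 -0.002476 -0.001651
  Equil     0.01364    0.1293     1.762    0.1338
  solve Keq expr → x = -8.2530e-04; check Q = 1.138

x = -8.2530e-04 M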